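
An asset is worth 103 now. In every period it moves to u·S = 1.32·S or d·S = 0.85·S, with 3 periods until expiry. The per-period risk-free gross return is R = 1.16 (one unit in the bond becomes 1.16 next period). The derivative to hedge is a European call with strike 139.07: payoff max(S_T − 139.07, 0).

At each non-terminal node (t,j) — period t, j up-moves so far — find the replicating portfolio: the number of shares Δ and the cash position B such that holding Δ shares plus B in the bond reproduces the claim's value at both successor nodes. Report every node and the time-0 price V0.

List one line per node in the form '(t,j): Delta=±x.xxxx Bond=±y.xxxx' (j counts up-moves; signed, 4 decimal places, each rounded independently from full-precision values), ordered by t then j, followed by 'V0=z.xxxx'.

Since d<R<u, set p* = (R−d)/(u−d) = 0.6596; price each node as the discounted p*-expectation of its children.
At expiry t=3: V(3,0)=0.0000, V(3,1)=0.0000, V(3,2)=13.4771, V(3,3)=97.8267
Node (2,0) S=74.4175: V=(p*·0.0000+(1−p*)·0.0000)/1.16=0.0000; Δ=(0.0000−0.0000)/(98.2311−63.2549)=0.0000; B=V−Δ·S=0.0000
Node (2,1) S=115.5660: V=(p*·13.4771+(1−p*)·0.0000)/1.16=7.6631; Δ=(13.4771−0.0000)/(152.5471−98.2311)=0.2481; B=V−Δ·S=-21.0117
Node (2,2) S=179.4672: V=(p*·97.8267+(1−p*)·13.4771)/1.16=59.5793; Δ=(97.8267−13.4771)/(236.8967−152.5471)=1.0000; B=V−Δ·S=-119.8879
Node (1,0) S=87.5500: V=(p*·7.6631+(1−p*)·0.0000)/1.16=4.3572; Δ=(7.6631−0.0000)/(115.5660−74.4175)=0.1862; B=V−Δ·S=-11.9472
Node (1,1) S=135.9600: V=(p*·59.5793+(1−p*)·7.6631)/1.16=36.1256; Δ=(59.5793−7.6631)/(179.4672−115.5660)=0.8124; B=V−Δ·S=-74.3344
Node (0,0) S=103.0000: V=(p*·36.1256+(1−p*)·4.3572)/1.16=21.8197; Δ=(36.1256−4.3572)/(135.9600−87.5500)=0.6562; B=V−Δ·S=-45.7726
Self-financing check: at every node Δ·S+B equals the discounted successor values.

(0,0): Delta=0.6562 Bond=-45.7726
(1,0): Delta=0.1862 Bond=-11.9472
(1,1): Delta=0.8124 Bond=-74.3344
(2,0): Delta=0.0000 Bond=0.0000
(2,1): Delta=0.2481 Bond=-21.0117
(2,2): Delta=1.0000 Bond=-119.8879
V0=21.8197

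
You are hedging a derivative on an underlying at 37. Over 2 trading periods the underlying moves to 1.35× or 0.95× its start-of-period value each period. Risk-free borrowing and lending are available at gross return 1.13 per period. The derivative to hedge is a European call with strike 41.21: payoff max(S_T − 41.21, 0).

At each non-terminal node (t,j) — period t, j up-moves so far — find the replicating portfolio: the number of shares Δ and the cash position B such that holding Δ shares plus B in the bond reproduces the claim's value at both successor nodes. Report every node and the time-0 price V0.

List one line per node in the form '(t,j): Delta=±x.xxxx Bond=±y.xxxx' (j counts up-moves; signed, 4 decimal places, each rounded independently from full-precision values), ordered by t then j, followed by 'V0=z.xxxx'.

(0,0): Delta=0.7429 Bond=-20.9090
(1,0): Delta=0.4440 Bond=-13.1203
(1,1): Delta=1.0000 Bond=-36.4690
V0=6.5785

Under the risk-neutral measure, an up-move has probability p* = (R−d)/(u−d) = 0.4500 and values discount at R = 1.13.
Payoff layer (t=2): V(2,0)=0.0000, V(2,1)=6.2425, V(2,2)=26.2225
(1,0): S=35.1500. Δ = (V_up−V_dn)/(S_up−S_dn) = (6.2425−0.0000)/(47.4525−33.3925) = 0.4440. V = [p*·6.2425 + (1−p*)·0.0000]/1.13 = 2.4860. B = V − Δ·S = -13.1203.
(1,1): S=49.9500. Δ = (V_up−V_dn)/(S_up−S_dn) = (26.2225−6.2425)/(67.4325−47.4525) = 1.0000. V = [p*·26.2225 + (1−p*)·6.2425]/1.13 = 13.4810. B = V − Δ·S = -36.4690.
(0,0): S=37.0000. Δ = (V_up−V_dn)/(S_up−S_dn) = (13.4810−2.4860)/(49.9500−35.1500) = 0.7429. V = [p*·13.4810 + (1−p*)·2.4860]/1.13 = 6.5785. B = V − Δ·S = -20.9090.
Check: Δ(0,0)·S0 + B(0,0) = 6.5785 = V0.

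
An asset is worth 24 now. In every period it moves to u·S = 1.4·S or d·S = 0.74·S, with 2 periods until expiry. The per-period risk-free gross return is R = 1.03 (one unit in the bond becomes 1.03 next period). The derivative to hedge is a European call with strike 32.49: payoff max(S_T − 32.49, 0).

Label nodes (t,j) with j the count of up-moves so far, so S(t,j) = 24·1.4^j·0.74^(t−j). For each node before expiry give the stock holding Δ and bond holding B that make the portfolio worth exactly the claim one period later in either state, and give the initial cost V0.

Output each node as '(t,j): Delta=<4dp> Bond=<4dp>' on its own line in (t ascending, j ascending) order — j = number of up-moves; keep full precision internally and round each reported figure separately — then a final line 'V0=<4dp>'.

(0,0): Delta=0.3919 Bond=-6.7566
(1,0): Delta=0.0000 Bond=0.0000
(1,1): Delta=0.6561 Bond=-15.8385
V0=2.6479

No-arbitrage ⇒ martingale measure with p* = (R−d)/(u−d) = 0.4394.
Terminal payoffs: V(2,0)=0.0000, V(2,1)=0.0000, V(2,2)=14.5500
  t=1,j=0: stock 17.7600 → up 24.8640 (V=0.0000), down 13.1424 (V=0.0000). Price 0.0000; hedge Δ=0.0000, bond B=0.0000.
  t=1,j=1: stock 33.6000 → up 47.0400 (V=14.5500), down 24.8640 (V=0.0000). Price 6.2070; hedge Δ=0.6561, bond B=-15.8385.
  t=0,j=0: stock 24.0000 → up 33.6000 (V=6.2070), down 17.7600 (V=0.0000). Price 2.6479; hedge Δ=0.3919, bond B=-6.7566.
The time-0 hedge costs 2.6479, which is the no-arbitrage price.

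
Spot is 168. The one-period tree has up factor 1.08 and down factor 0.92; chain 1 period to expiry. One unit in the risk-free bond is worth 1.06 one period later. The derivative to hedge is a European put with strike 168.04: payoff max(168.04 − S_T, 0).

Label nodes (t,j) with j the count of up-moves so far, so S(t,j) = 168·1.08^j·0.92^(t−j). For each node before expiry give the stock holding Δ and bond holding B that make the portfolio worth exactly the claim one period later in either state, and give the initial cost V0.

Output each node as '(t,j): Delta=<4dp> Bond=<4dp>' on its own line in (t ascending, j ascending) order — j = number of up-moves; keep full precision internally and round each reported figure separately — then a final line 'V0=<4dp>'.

(0,0): Delta=-0.5015 Bond=85.8396
V0=1.5896

Since d<R<u, set p* = (R−d)/(u−d) = 0.8750; price each node as the discounted p*-expectation of its children.
Payoff layer (t=1): V(1,0)=13.4800, V(1,1)=0.0000
  t=0,j=0: stock 168.0000 → up 181.4400 (V=0.0000), down 154.5600 (V=13.4800). Price 1.5896; hedge Δ=-0.5015, bond B=85.8396.
Root portfolio cost Δ·168+B reproduces V0=1.5896.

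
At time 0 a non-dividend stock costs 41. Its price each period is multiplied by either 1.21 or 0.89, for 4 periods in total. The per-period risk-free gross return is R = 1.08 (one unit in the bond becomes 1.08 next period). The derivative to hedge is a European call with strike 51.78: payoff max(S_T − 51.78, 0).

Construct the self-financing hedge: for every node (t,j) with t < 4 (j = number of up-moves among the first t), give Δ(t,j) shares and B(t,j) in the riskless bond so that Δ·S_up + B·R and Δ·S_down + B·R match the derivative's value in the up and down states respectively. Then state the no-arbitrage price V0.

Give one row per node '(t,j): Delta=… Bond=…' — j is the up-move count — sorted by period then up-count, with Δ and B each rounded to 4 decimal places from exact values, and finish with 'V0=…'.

(0,0): Delta=0.6288 Bond=-19.2660
(1,0): Delta=0.3330 Bond=-10.0129
(1,1): Delta=0.7777 Bond=-28.1929
(2,0): Delta=0.0000 Bond=0.0000
(2,1): Delta=0.5006 Bond=-18.2130
(2,2): Delta=0.9171 Bond=-38.8199
(3,0): Delta=0.0000 Bond=0.0000
(3,1): Delta=0.0000 Bond=0.0000
(3,2): Delta=0.7525 Bond=-33.1284
(3,3): Delta=1.0000 Bond=-47.9444
V0=6.5148

Since d<R<u, set p* = (R−d)/(u−d) = 0.5938; price each node as the discounted p*-expectation of its children.
Terminal payoffs: V(4,0)=0.0000, V(4,1)=0.0000, V(4,2)=0.0000, V(4,3)=12.8643, V(4,4)=36.1071
  t=3,j=0: stock 28.9037 → up 34.9735 (V=0.0000), down 25.7243 (V=0.0000). Price 0.0000; hedge Δ=0.0000, bond B=0.0000.
  t=3,j=1: stock 39.2961 → up 47.5483 (V=0.0000), down 34.9735 (V=0.0000). Price 0.0000; hedge Δ=0.0000, bond B=0.0000.
  t=3,j=2: stock 53.4250 → up 64.6443 (V=12.8643), down 47.5483 (V=0.0000). Price 7.0724; hedge Δ=0.7525, bond B=-33.1284.
  t=3,j=3: stock 72.6340 → up 87.8871 (V=36.1071), down 64.6443 (V=12.8643). Price 24.6896; hedge Δ=1.0000, bond B=-47.9444.
  t=2,j=0: stock 32.4761 → up 39.2961 (V=0.0000), down 28.9037 (V=0.0000). Price 0.0000; hedge Δ=0.0000, bond B=0.0000.
  t=2,j=1: stock 44.1529 → up 53.4250 (V=7.0724), down 39.2961 (V=0.0000). Price 3.8882; hedge Δ=0.5006, bond B=-18.2130.
  t=2,j=2: stock 60.0281 → up 72.6340 (V=24.6896), down 53.4250 (V=7.0724). Price 16.2339; hedge Δ=0.9171, bond B=-38.8199.
  t=1,j=0: stock 36.4900 → up 44.1529 (V=3.8882), down 32.4761 (V=0.0000). Price 2.1376; hedge Δ=0.3330, bond B=-10.0129.
  t=1,j=1: stock 49.6100 → up 60.0281 (V=16.2339), down 44.1529 (V=3.8882). Price 10.3874; hedge Δ=0.7777, bond B=-28.1929.
  t=0,j=0: stock 41.0000 → up 49.6100 (V=10.3874), down 36.4900 (V=2.1376). Price 6.5148; hedge Δ=0.6288, bond B=-19.2660.
Check: Δ(0,0)·S0 + B(0,0) = 6.5148 = V0.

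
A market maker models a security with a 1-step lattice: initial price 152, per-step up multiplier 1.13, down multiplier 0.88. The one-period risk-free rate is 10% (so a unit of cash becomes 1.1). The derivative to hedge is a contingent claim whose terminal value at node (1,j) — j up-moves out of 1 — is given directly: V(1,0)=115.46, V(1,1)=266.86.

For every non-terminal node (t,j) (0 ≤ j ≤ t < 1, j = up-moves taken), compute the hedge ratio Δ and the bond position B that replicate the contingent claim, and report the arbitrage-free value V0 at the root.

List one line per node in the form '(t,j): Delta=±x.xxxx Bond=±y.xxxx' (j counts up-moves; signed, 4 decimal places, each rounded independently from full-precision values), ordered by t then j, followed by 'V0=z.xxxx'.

(0,0): Delta=3.9842 Bond=-379.5164
V0=226.0836

Under the risk-neutral measure, an up-move has probability p* = (R−d)/(u−d) = 0.8800 and values discount at R = 1.1.
Terminal payoffs: V(1,0)=115.4600, V(1,1)=266.8600
  t=0,j=0: stock 152.0000 → up 171.7600 (V=266.8600), down 133.7600 (V=115.4600). Price 226.0836; hedge Δ=3.9842, bond B=-379.5164.
Root portfolio cost Δ·152+B reproduces V0=226.0836.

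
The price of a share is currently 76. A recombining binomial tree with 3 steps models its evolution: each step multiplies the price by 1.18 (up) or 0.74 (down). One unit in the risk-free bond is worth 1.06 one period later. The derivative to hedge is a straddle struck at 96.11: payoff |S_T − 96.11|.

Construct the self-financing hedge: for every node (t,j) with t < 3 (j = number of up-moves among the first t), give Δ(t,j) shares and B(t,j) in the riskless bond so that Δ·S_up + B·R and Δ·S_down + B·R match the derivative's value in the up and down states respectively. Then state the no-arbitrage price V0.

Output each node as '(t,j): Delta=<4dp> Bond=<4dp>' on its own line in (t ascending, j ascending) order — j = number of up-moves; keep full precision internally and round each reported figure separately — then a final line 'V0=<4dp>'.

(0,0): Delta=-0.1903 Bond=37.7341
(1,0): Delta=-1.0000 Bond=85.5376
(1,1): Delta=0.0002 Bond=22.9209
(2,0): Delta=-1.0000 Bond=90.6698
(2,1): Delta=-1.0000 Bond=90.6698
(2,2): Delta=0.2354 Bond=-0.5940
V0=23.2738

The replicating-portfolio and risk-neutral prices coincide; use p* = (1.06−0.74)/(1.18−0.74) = 0.7273 for the latter.
Terminal values V(3,·): V(3,0)=65.3130, V(3,1)=47.0012, V(3,2)=17.8014, V(3,3)=28.7604
Node (2,0) S=41.6176: V=(p*·47.0012+(1−p*)·65.3130)/1.06=49.0522; Δ=(47.0012−65.3130)/(49.1088−30.7970)=-1.0000; B=V−Δ·S=90.6698
Node (2,1) S=66.3632: V=(p*·17.8014+(1−p*)·47.0012)/1.06=24.3066; Δ=(17.8014−47.0012)/(78.3086−49.1088)=-1.0000; B=V−Δ·S=90.6698
Node (2,2) S=105.8224: V=(p*·28.7604+(1−p*)·17.8014)/1.06=24.3128; Δ=(28.7604−17.8014)/(124.8704−78.3086)=0.2354; B=V−Δ·S=-0.5940
Node (1,0) S=56.2400: V=(p*·24.3066+(1−p*)·49.0522)/1.06=29.2976; Δ=(24.3066−49.0522)/(66.3632−41.6176)=-1.0000; B=V−Δ·S=85.5376
Node (1,1) S=89.6800: V=(p*·24.3128+(1−p*)·24.3066)/1.06=22.9350; Δ=(24.3128−24.3066)/(105.8224−66.3632)=0.0002; B=V−Δ·S=22.9209
Node (0,0) S=76.0000: V=(p*·22.9350+(1−p*)·29.2976)/1.06=23.2738; Δ=(22.9350−29.2976)/(89.6800−56.2400)=-0.1903; B=V−Δ·S=37.7341
Self-financing check: at every node Δ·S+B equals the discounted successor values.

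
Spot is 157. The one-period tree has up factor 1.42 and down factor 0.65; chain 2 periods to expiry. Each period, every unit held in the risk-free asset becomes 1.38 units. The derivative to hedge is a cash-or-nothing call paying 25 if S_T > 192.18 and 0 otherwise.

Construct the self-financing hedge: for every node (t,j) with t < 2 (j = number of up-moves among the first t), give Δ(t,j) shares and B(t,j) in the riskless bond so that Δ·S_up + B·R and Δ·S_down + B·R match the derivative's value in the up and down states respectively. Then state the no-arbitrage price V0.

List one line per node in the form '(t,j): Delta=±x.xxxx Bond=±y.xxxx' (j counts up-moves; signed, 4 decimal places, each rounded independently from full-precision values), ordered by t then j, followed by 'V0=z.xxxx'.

Under the risk-neutral measure, an up-move has probability p* = (R−d)/(u−d) = 0.9481 and values discount at R = 1.38.
At expiry t=2: V(2,0)=0.0000, V(2,1)=0.0000, V(2,2)=25.0000
(1,0): S=102.0500. Δ = (V_up−V_dn)/(S_up−S_dn) = (0.0000−0.0000)/(144.9110−66.3325) = 0.0000. V = [p*·0.0000 + (1−p*)·0.0000]/1.38 = 0.0000. B = V − Δ·S = 0.0000.
(1,1): S=222.9400. Δ = (V_up−V_dn)/(S_up−S_dn) = (25.0000−0.0000)/(316.5748−144.9110) = 0.1456. V = [p*·25.0000 + (1−p*)·0.0000]/1.38 = 17.1749. B = V − Δ·S = -15.2927.
(0,0): S=157.0000. Δ = (V_up−V_dn)/(S_up−S_dn) = (17.1749−0.0000)/(222.9400−102.0500) = 0.1421. V = [p*·17.1749 + (1−p*)·0.0000]/1.38 = 11.7990. B = V − Δ·S = -10.5060.
Check: Δ(0,0)·S0 + B(0,0) = 11.7990 = V0.

(0,0): Delta=0.1421 Bond=-10.5060
(1,0): Delta=0.0000 Bond=0.0000
(1,1): Delta=0.1456 Bond=-15.2927
V0=11.7990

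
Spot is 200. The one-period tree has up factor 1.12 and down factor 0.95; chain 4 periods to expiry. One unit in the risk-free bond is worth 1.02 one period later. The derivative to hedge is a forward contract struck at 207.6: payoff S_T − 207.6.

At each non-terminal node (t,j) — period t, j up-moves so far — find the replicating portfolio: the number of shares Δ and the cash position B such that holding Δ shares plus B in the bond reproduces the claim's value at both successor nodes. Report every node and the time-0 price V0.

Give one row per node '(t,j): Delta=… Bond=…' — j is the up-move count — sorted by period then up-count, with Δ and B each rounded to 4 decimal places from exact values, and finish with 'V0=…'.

Since d<R<u, set p* = (R−d)/(u−d) = 0.4118; price each node as the discounted p*-expectation of its children.
At expiry t=4: V(4,0)=-44.6988, V(4,1)=-15.5480, V(4,2)=18.8192, V(4,3)=59.3363, V(4,4)=107.1039
  t=3,j=0: stock 171.4750 → up 192.0520 (V=-15.5480), down 162.9012 (V=-44.6988). Price -32.0544; hedge Δ=1.0000, bond B=-203.5294.
  t=3,j=1: stock 202.1600 → up 226.4192 (V=18.8192), down 192.0520 (V=-15.5480). Price -1.3694; hedge Δ=1.0000, bond B=-203.5294.
  t=3,j=2: stock 238.3360 → up 266.9363 (V=59.3363), down 226.4192 (V=18.8192). Price 34.8066; hedge Δ=1.0000, bond B=-203.5294.
  t=3,j=3: stock 280.9856 → up 314.7039 (V=107.1039), down 266.9363 (V=59.3363). Price 77.4562; hedge Δ=1.0000, bond B=-203.5294.
  t=2,j=0: stock 180.5000 → up 202.1600 (V=-1.3694), down 171.4750 (V=-32.0544). Price -19.0386; hedge Δ=1.0000, bond B=-199.5386.
  t=2,j=1: stock 212.8000 → up 238.3360 (V=34.8066), down 202.1600 (V=-1.3694). Price 13.2614; hedge Δ=1.0000, bond B=-199.5386.
  t=2,j=2: stock 250.8800 → up 280.9856 (V=77.4562), down 238.3360 (V=34.8066). Price 51.3414; hedge Δ=1.0000, bond B=-199.5386.
  t=1,j=0: stock 190.0000 → up 212.8000 (V=13.2614), down 180.5000 (V=-19.0386). Price -5.6261; hedge Δ=1.0000, bond B=-195.6261.
  t=1,j=1: stock 224.0000 → up 250.8800 (V=51.3414), down 212.8000 (V=13.2614). Price 28.3739; hedge Δ=1.0000, bond B=-195.6261.
  t=0,j=0: stock 200.0000 → up 224.0000 (V=28.3739), down 190.0000 (V=-5.6261). Price 8.2097; hedge Δ=1.0000, bond B=-191.7903.
Root portfolio cost Δ·200+B reproduces V0=8.2097.

(0,0): Delta=1.0000 Bond=-191.7903
(1,0): Delta=1.0000 Bond=-195.6261
(1,1): Delta=1.0000 Bond=-195.6261
(2,0): Delta=1.0000 Bond=-199.5386
(2,1): Delta=1.0000 Bond=-199.5386
(2,2): Delta=1.0000 Bond=-199.5386
(3,0): Delta=1.0000 Bond=-203.5294
(3,1): Delta=1.0000 Bond=-203.5294
(3,2): Delta=1.0000 Bond=-203.5294
(3,3): Delta=1.0000 Bond=-203.5294
V0=8.2097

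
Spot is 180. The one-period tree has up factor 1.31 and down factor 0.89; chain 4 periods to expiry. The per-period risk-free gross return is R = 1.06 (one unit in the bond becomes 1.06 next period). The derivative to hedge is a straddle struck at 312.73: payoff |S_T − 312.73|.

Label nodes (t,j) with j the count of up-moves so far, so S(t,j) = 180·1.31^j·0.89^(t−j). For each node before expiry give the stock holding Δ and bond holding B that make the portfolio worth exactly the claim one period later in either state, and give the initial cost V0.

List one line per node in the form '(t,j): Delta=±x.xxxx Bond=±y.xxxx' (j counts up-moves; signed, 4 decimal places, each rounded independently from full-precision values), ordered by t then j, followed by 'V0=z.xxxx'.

(0,0): Delta=-0.4415 Bond=168.2927
(1,0): Delta=-0.7945 Bond=234.9327
(1,1): Delta=-0.0889 Bond=95.2396
(2,0): Delta=-1.0000 Bond=278.3286
(2,1): Delta=-0.5892 Bond=205.9405
(2,2): Delta=0.4109 Bond=-53.4380
(3,0): Delta=-1.0000 Bond=295.0283
(3,1): Delta=-1.0000 Bond=295.0283
(3,2): Delta=-0.1787 Bond=105.4568
(3,3): Delta=1.0000 Bond=-295.0283
V0=88.8137

Since d<R<u, set p* = (R−d)/(u−d) = 0.4048; price each node as the discounted p*-expectation of its children.
Terminal payoffs: V(4,0)=199.7940, V(4,1)=146.4983, V(4,2)=68.0519, V(4,3)=47.4142, V(4,4)=217.3699
Node (3,0) S=126.8944: V=(p*·146.4983+(1−p*)·199.7940)/1.06=168.1339; Δ=(146.4983−199.7940)/(166.2317−112.9360)=-1.0000; B=V−Δ·S=295.0283
Node (3,1) S=186.7772: V=(p*·68.0519+(1−p*)·146.4983)/1.06=108.2511; Δ=(68.0519−146.4983)/(244.6781−166.2317)=-1.0000; B=V−Δ·S=295.0283
Node (3,2) S=274.9192: V=(p*·47.4142+(1−p*)·68.0519)/1.06=56.3194; Δ=(47.4142−68.0519)/(360.1442−244.6781)=-0.1787; B=V−Δ·S=105.4568
Node (3,3) S=404.6564: V=(p*·217.3699+(1−p*)·47.4142)/1.06=109.6281; Δ=(217.3699−47.4142)/(530.0999−360.1442)=1.0000; B=V−Δ·S=-295.0283
Node (2,0) S=142.5780: V=(p*·108.2511+(1−p*)·168.1339)/1.06=135.7506; Δ=(108.2511−168.1339)/(186.7772−126.8944)=-1.0000; B=V−Δ·S=278.3286
Node (2,1) S=209.8620: V=(p*·56.3194+(1−p*)·108.2511)/1.06=82.2935; Δ=(56.3194−108.2511)/(274.9192−186.7772)=-0.5892; B=V−Δ·S=205.9405
Node (2,2) S=308.8980: V=(p*·109.6281+(1−p*)·56.3194)/1.06=73.4875; Δ=(109.6281−56.3194)/(404.6564−274.9192)=0.4109; B=V−Δ·S=-53.4380
Node (1,0) S=160.2000: V=(p*·82.2935+(1−p*)·135.7506)/1.06=107.6540; Δ=(82.2935−135.7506)/(209.8620−142.5780)=-0.7945; B=V−Δ·S=234.9327
Node (1,1) S=235.8000: V=(p*·73.4875+(1−p*)·82.2935)/1.06=74.2728; Δ=(73.4875−82.2935)/(308.8980−209.8620)=-0.0889; B=V−Δ·S=95.2396
Node (0,0) S=180.0000: V=(p*·74.2728+(1−p*)·107.6540)/1.06=88.8137; Δ=(74.2728−107.6540)/(235.8000−160.2000)=-0.4415; B=V−Δ·S=168.2927
Check: Δ(0,0)·S0 + B(0,0) = 88.8137 = V0.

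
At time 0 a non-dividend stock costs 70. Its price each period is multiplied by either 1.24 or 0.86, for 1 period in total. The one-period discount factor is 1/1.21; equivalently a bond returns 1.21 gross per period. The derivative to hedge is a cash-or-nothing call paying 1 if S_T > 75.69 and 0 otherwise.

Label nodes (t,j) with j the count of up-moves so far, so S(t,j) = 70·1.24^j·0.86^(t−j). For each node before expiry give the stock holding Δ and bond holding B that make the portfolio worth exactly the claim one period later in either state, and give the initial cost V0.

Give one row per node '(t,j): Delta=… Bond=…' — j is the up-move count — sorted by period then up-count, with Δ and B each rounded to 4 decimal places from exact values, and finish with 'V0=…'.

No-arbitrage ⇒ martingale measure with p* = (R−d)/(u−d) = 0.9211.
Payoff layer (t=1): V(1,0)=0.0000, V(1,1)=1.0000
  t=0,j=0: stock 70.0000 → up 86.8000 (V=1.0000), down 60.2000 (V=0.0000). Price 0.7612; hedge Δ=0.0376, bond B=-1.8704.
Check: Δ(0,0)·S0 + B(0,0) = 0.7612 = V0.

(0,0): Delta=0.0376 Bond=-1.8704
V0=0.7612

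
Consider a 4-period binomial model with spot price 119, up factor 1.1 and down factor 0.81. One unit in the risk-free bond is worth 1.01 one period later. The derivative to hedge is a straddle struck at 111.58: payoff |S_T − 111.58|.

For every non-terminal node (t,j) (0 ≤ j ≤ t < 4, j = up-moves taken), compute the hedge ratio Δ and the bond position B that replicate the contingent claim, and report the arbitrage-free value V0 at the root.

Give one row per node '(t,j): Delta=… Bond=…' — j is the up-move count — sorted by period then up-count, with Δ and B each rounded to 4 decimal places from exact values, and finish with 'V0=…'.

(0,0): Delta=0.2639 Bond=-2.8525
(1,0): Delta=-0.4424 Bond=65.1937
(1,1): Delta=0.4979 Bond=-33.5146
(2,0): Delta=-1.0000 Bond=109.3814
(2,1): Delta=-0.2576 Bond=46.2545
(2,2): Delta=0.7482 Bond=-69.8966
(3,0): Delta=-1.0000 Bond=110.4752
(3,1): Delta=-1.0000 Bond=110.4752
(3,2): Delta=-0.0116 Bond=18.0258
(3,3): Delta=1.0000 Bond=-110.4752
V0=28.5458

Since d<R<u, set p* = (R−d)/(u−d) = 0.6897; price each node as the discounted p*-expectation of its children.
Terminal payoffs: V(4,0)=60.3544, V(4,1)=42.0144, V(4,2)=17.1082, V(4,3)=16.7151, V(4,4)=62.6479
(3,0): S=63.2415. Δ = (V_up−V_dn)/(S_up−S_dn) = (42.0144−60.3544)/(69.5656−51.2256) = -1.0000. V = [p*·42.0144 + (1−p*)·60.3544]/1.01 = 47.2338. B = V − Δ·S = 110.4752.
(3,1): S=85.8835. Δ = (V_up−V_dn)/(S_up−S_dn) = (17.1082−42.0144)/(94.4718−69.5656) = -1.0000. V = [p*·17.1082 + (1−p*)·42.0144]/1.01 = 24.5918. B = V − Δ·S = 110.4752.
(3,2): S=116.6319. Δ = (V_up−V_dn)/(S_up−S_dn) = (16.7151−17.1082)/(128.2951−94.4718) = -0.0116. V = [p*·16.7151 + (1−p*)·17.1082]/1.01 = 16.6704. B = V − Δ·S = 18.0258.
(3,3): S=158.3890. Δ = (V_up−V_dn)/(S_up−S_dn) = (62.6479−16.7151)/(174.2279−128.2951) = 1.0000. V = [p*·62.6479 + (1−p*)·16.7151]/1.01 = 47.9138. B = V − Δ·S = -110.4752.
(2,0): S=78.0759. Δ = (V_up−V_dn)/(S_up−S_dn) = (24.5918−47.2338)/(85.8835−63.2415) = -1.0000. V = [p*·24.5918 + (1−p*)·47.2338]/1.01 = 31.3055. B = V − Δ·S = 109.3814.
(2,1): S=106.0290. Δ = (V_up−V_dn)/(S_up−S_dn) = (16.6704−24.5918)/(116.6319−85.8835) = -0.2576. V = [p*·16.6704 + (1−p*)·24.5918]/1.01 = 18.9393. B = V − Δ·S = 46.2545.
(2,2): S=143.9900. Δ = (V_up−V_dn)/(S_up−S_dn) = (47.9138−16.6704)/(158.3890−116.6319) = 0.7482. V = [p*·47.9138 + (1−p*)·16.6704]/1.01 = 37.8391. B = V − Δ·S = -69.8966.
(1,0): S=96.3900. Δ = (V_up−V_dn)/(S_up−S_dn) = (18.9393−31.3055)/(106.0290−78.0759) = -0.4424. V = [p*·18.9393 + (1−p*)·31.3055]/1.01 = 22.5516. B = V − Δ·S = 65.1937.
(1,1): S=130.9000. Δ = (V_up−V_dn)/(S_up−S_dn) = (37.8391−18.9393)/(143.9900−106.0290) = 0.4979. V = [p*·37.8391 + (1−p*)·18.9393]/1.01 = 31.6571. B = V − Δ·S = -33.5146.
(0,0): S=119.0000. Δ = (V_up−V_dn)/(S_up−S_dn) = (31.6571−22.5516)/(130.9000−96.3900) = 0.2639. V = [p*·31.6571 + (1−p*)·22.5516]/1.01 = 28.5458. B = V − Δ·S = -2.8525.
The time-0 hedge costs 28.5458, which is the no-arbitrage price.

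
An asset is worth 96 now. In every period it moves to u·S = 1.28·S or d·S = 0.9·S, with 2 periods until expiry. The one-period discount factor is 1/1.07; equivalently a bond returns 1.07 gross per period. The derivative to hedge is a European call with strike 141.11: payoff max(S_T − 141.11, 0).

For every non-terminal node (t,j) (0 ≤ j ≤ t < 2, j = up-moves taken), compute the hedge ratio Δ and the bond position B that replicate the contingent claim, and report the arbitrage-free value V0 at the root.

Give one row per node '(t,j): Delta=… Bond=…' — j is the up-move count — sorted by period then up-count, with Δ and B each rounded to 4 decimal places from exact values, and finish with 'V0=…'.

Since d<R<u, set p* = (R−d)/(u−d) = 0.4474; price each node as the discounted p*-expectation of its children.
At expiry t=2: V(2,0)=0.0000, V(2,1)=0.0000, V(2,2)=16.1764
(1,0): S=86.4000. Δ = (V_up−V_dn)/(S_up−S_dn) = (0.0000−0.0000)/(110.5920−77.7600) = 0.0000. V = [p*·0.0000 + (1−p*)·0.0000]/1.07 = 0.0000. B = V − Δ·S = 0.0000.
(1,1): S=122.8800. Δ = (V_up−V_dn)/(S_up−S_dn) = (16.1764−0.0000)/(157.2864−110.5920) = 0.3464. V = [p*·16.1764 + (1−p*)·0.0000]/1.07 = 6.7634. B = V − Δ·S = -35.8061.
(0,0): S=96.0000. Δ = (V_up−V_dn)/(S_up−S_dn) = (6.7634−0.0000)/(122.8800−86.4000) = 0.1854. V = [p*·6.7634 + (1−p*)·0.0000]/1.07 = 2.8278. B = V − Δ·S = -14.9706.
Root portfolio cost Δ·96+B reproduces V0=2.8278.

(0,0): Delta=0.1854 Bond=-14.9706
(1,0): Delta=0.0000 Bond=0.0000
(1,1): Delta=0.3464 Bond=-35.8061
V0=2.8278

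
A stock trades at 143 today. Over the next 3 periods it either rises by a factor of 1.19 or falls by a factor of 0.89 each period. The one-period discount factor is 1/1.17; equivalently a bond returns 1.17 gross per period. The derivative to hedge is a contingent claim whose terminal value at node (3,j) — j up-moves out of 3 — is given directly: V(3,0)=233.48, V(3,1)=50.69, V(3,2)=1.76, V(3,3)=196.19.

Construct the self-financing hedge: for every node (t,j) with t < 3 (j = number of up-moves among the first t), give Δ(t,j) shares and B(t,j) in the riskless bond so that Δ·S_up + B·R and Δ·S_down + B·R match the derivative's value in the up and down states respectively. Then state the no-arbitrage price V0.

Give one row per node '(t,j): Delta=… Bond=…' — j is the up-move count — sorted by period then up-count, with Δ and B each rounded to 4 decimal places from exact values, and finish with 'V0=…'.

(0,0): Delta=2.7666 Bond=-295.3969
(1,0): Delta=-1.2951 Bond=171.3124
(1,1): Delta=2.9835 Bond=-382.5377
(2,0): Delta=-5.3792 Bond=663.0402
(2,1): Delta=-1.0769 Bond=167.3923
(2,2): Delta=3.2005 Bond=-491.4949
V0=100.2217

Since d<R<u, set p* = (R−d)/(u−d) = 0.9333; price each node as the discounted p*-expectation of its children.
At expiry t=3: V(3,0)=233.4800, V(3,1)=50.6900, V(3,2)=1.7600, V(3,3)=196.1900
(2,0): S=113.2703. Δ = (V_up−V_dn)/(S_up−S_dn) = (50.6900−233.4800)/(134.7917−100.8106) = -5.3792. V = [p*·50.6900 + (1−p*)·233.4800]/1.17 = 53.7402. B = V − Δ·S = 663.0402.
(2,1): S=151.4513. Δ = (V_up−V_dn)/(S_up−S_dn) = (1.7600−50.6900)/(180.2270−134.7917) = -1.0769. V = [p*·1.7600 + (1−p*)·50.6900]/1.17 = 4.2923. B = V − Δ·S = 167.3923.
(2,2): S=202.5023. Δ = (V_up−V_dn)/(S_up−S_dn) = (196.1900−1.7600)/(240.9777−180.2270) = 3.2005. V = [p*·196.1900 + (1−p*)·1.7600]/1.17 = 156.6051. B = V − Δ·S = -491.4949.
(1,0): S=127.2700. Δ = (V_up−V_dn)/(S_up−S_dn) = (4.2923−53.7402)/(151.4513−113.2703) = -1.2951. V = [p*·4.2923 + (1−p*)·53.7402]/1.17 = 6.4862. B = V − Δ·S = 171.3124.
(1,1): S=170.1700. Δ = (V_up−V_dn)/(S_up−S_dn) = (156.6051−4.2923)/(202.5023−151.4513) = 2.9835. V = [p*·156.6051 + (1−p*)·4.2923]/1.17 = 125.1717. B = V − Δ·S = -382.5377.
(0,0): S=143.0000. Δ = (V_up−V_dn)/(S_up−S_dn) = (125.1717−6.4862)/(170.1700−127.2700) = 2.7666. V = [p*·125.1717 + (1−p*)·6.4862]/1.17 = 100.2217. B = V − Δ·S = -295.3969.
The time-0 hedge costs 100.2217, which is the no-arbitrage price.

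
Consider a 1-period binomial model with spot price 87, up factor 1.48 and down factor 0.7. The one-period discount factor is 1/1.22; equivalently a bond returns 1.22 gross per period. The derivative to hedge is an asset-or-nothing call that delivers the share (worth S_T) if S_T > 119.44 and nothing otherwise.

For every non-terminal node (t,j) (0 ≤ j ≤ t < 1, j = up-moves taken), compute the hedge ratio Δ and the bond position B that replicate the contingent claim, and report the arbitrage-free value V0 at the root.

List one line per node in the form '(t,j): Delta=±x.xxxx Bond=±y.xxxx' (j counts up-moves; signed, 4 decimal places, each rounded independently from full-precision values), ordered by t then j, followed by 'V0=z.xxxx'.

(0,0): Delta=1.8974 Bond=-94.7163
V0=70.3607

Under the risk-neutral measure, an up-move has probability p* = (R−d)/(u−d) = 0.6667 and values discount at R = 1.22.
Payoff layer (t=1): V(1,0)=0.0000, V(1,1)=128.7600
  t=0,j=0: stock 87.0000 → up 128.7600 (V=128.7600), down 60.9000 (V=0.0000). Price 70.3607; hedge Δ=1.8974, bond B=-94.7163.
Check: Δ(0,0)·S0 + B(0,0) = 70.3607 = V0.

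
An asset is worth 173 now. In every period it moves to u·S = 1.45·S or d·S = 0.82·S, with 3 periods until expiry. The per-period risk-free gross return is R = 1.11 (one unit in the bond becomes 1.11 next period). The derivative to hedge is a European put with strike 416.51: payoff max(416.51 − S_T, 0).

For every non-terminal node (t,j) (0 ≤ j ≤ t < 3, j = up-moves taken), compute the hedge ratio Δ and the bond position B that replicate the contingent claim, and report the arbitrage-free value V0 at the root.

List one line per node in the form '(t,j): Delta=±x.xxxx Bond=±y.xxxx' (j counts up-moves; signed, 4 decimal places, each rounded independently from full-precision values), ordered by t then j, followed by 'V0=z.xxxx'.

(0,0): Delta=-0.8250 Bond=282.1840
(1,0): Delta=-1.0000 Bond=338.0489
(1,1): Delta=-0.7090 Bond=284.1196
(2,0): Delta=-1.0000 Bond=375.2342
(2,1): Delta=-1.0000 Bond=375.2342
(2,2): Delta=-0.5160 Bond=245.1903
V0=139.4579

No-arbitrage ⇒ martingale measure with p* = (R−d)/(u−d) = 0.4603.
Payoff layer (t=3): V(3,0)=321.1233, V(3,1)=247.8385, V(3,2)=118.2493, V(3,3)=0.0000
(2,0): S=116.3252. Δ = (V_up−V_dn)/(S_up−S_dn) = (247.8385−321.1233)/(168.6715−95.3867) = -1.0000. V = [p*·247.8385 + (1−p*)·321.1233]/1.11 = 258.9090. B = V − Δ·S = 375.2342.
(2,1): S=205.6970. Δ = (V_up−V_dn)/(S_up−S_dn) = (118.2493−247.8385)/(298.2606−168.6715) = -1.0000. V = [p*·118.2493 + (1−p*)·247.8385]/1.11 = 169.5372. B = V − Δ·S = 375.2342.
(2,2): S=363.7325. Δ = (V_up−V_dn)/(S_up−S_dn) = (0.0000−118.2493)/(527.4121−298.2606) = -0.5160. V = [p*·0.0000 + (1−p*)·118.2493]/1.11 = 57.4929. B = V − Δ·S = 245.1903.
(1,0): S=141.8600. Δ = (V_up−V_dn)/(S_up−S_dn) = (169.5372−258.9090)/(205.6970−116.3252) = -1.0000. V = [p*·169.5372 + (1−p*)·258.9090]/1.11 = 196.1889. B = V − Δ·S = 338.0489.
(1,1): S=250.8500. Δ = (V_up−V_dn)/(S_up−S_dn) = (57.4929−169.5372)/(363.7325−205.6970) = -0.7090. V = [p*·57.4929 + (1−p*)·169.5372]/1.11 = 106.2714. B = V − Δ·S = 284.1196.
(0,0): S=173.0000. Δ = (V_up−V_dn)/(S_up−S_dn) = (106.2714−196.1889)/(250.8500−141.8600) = -0.8250. V = [p*·106.2714 + (1−p*)·196.1889]/1.11 = 139.4579. B = V − Δ·S = 282.1840.
Self-financing check: at every node Δ·S+B equals the discounted successor values.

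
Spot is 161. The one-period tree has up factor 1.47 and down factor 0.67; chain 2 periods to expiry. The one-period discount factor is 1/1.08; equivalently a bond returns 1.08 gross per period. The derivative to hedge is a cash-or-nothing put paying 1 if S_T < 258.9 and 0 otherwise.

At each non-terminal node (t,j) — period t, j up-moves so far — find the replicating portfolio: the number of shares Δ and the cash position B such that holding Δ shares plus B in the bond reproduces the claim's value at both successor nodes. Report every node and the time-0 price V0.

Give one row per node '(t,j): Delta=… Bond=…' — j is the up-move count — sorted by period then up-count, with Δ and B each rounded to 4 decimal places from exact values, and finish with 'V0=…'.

Risk-neutral probability p* = (R−d)/(u−d) = (1.08−0.67)/(1.47−0.67) = 0.5125.
At expiry t=2: V(2,0)=1.0000, V(2,1)=1.0000, V(2,2)=0.0000
  t=1,j=0: stock 107.8700 → up 158.5689 (V=1.0000), down 72.2729 (V=1.0000). Price 0.9259; hedge Δ=0.0000, bond B=0.9259.
  t=1,j=1: stock 236.6700 → up 347.9049 (V=0.0000), down 158.5689 (V=1.0000). Price 0.4514; hedge Δ=-0.0053, bond B=1.7014.
  t=0,j=0: stock 161.0000 → up 236.6700 (V=0.4514), down 107.8700 (V=0.9259). Price 0.6322; hedge Δ=-0.0037, bond B=1.2253.
The time-0 hedge costs 0.6322, which is the no-arbitrage price.

(0,0): Delta=-0.0037 Bond=1.2253
(1,0): Delta=0.0000 Bond=0.9259
(1,1): Delta=-0.0053 Bond=1.7014
V0=0.6322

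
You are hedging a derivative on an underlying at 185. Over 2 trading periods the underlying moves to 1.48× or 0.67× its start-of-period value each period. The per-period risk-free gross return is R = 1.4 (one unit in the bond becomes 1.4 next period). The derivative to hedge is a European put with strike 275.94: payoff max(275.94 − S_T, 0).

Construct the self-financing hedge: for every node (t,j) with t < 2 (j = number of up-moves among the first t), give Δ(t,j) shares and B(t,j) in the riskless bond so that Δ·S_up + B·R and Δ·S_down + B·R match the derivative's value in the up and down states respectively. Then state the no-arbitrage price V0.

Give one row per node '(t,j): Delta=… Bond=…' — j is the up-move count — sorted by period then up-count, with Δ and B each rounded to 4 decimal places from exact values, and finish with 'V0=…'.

No-arbitrage ⇒ martingale measure with p* = (R−d)/(u−d) = 0.9012.
Terminal values V(2,·): V(2,0)=192.8935, V(2,1)=92.4940, V(2,2)=0.0000
  t=1,j=0: stock 123.9500 → up 183.4460 (V=92.4940), down 83.0465 (V=192.8935). Price 73.1500; hedge Δ=-1.0000, bond B=197.1000.
  t=1,j=1: stock 273.8000 → up 405.2240 (V=0.0000), down 183.4460 (V=92.4940). Price 6.5251; hedge Δ=-0.4171, bond B=120.7153.
  t=0,j=0: stock 185.0000 → up 273.8000 (V=6.5251), down 123.9500 (V=73.1500). Price 9.3610; hedge Δ=-0.4446, bond B=91.6139.
Root portfolio cost Δ·185+B reproduces V0=9.3610.

(0,0): Delta=-0.4446 Bond=91.6139
(1,0): Delta=-1.0000 Bond=197.1000
(1,1): Delta=-0.4171 Bond=120.7153
V0=9.3610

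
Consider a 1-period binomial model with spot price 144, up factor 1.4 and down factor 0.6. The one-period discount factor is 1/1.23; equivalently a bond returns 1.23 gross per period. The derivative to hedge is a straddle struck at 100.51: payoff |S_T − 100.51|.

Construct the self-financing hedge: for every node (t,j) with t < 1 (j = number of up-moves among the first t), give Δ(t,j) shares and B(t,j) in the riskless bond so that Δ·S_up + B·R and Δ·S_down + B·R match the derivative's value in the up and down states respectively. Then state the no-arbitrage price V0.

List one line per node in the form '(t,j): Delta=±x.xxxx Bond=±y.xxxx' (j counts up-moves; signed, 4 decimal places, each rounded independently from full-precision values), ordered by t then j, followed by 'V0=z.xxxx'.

(0,0): Delta=0.7550 Bond=-41.5650
V0=67.1600

No-arbitrage ⇒ martingale measure with p* = (R−d)/(u−d) = 0.7875.
Terminal payoffs: V(1,0)=14.1100, V(1,1)=101.0900
  t=0,j=0: stock 144.0000 → up 201.6000 (V=101.0900), down 86.4000 (V=14.1100). Price 67.1600; hedge Δ=0.7550, bond B=-41.5650.
The time-0 hedge costs 67.1600, which is the no-arbitrage price.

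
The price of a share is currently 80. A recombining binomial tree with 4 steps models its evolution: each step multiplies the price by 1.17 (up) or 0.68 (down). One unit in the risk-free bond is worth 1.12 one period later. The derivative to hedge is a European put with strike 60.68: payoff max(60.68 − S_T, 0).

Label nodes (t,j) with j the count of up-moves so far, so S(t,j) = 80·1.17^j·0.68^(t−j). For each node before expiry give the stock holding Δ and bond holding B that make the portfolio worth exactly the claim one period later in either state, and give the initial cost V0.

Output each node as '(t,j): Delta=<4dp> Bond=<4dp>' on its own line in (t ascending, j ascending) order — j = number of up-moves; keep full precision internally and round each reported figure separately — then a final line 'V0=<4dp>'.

Under the risk-neutral measure, an up-move has probability p* = (R−d)/(u−d) = 0.8980 and values discount at R = 1.12.
Terminal values V(4,·): V(4,0)=43.5749, V(4,1)=31.2492, V(4,2)=10.0417, V(4,3)=0.0000, V(4,4)=0.0000
  t=3,j=0: stock 25.1546 → up 29.4308 (V=31.2492), down 17.1051 (V=43.5749). Price 29.0240; hedge Δ=-1.0000, bond B=54.1786.
  t=3,j=1: stock 43.2806 → up 50.6383 (V=10.0417), down 29.4308 (V=31.2492). Price 10.8979; hedge Δ=-1.0000, bond B=54.1786.
  t=3,j=2: stock 74.4682 → up 87.1277 (V=0.0000), down 50.6383 (V=10.0417). Price 0.9149; hedge Δ=-0.2752, bond B=21.4080.
  t=3,j=3: stock 128.1290 → up 149.9110 (V=0.0000), down 87.1277 (V=0.0000). Price 0.0000; hedge Δ=0.0000, bond B=0.0000.
  t=2,j=0: stock 36.9920 → up 43.2806 (V=10.8979), down 25.1546 (V=29.0240). Price 11.3817; hedge Δ=-1.0000, bond B=48.3737.
  t=2,j=1: stock 63.6480 → up 74.4682 (V=0.9149), down 43.2806 (V=10.8979). Price 1.7264; hedge Δ=-0.3201, bond B=22.1000.
  t=2,j=2: stock 109.5120 → up 128.1290 (V=0.0000), down 74.4682 (V=0.9149). Price 0.0834; hedge Δ=-0.0170, bond B=1.9504.
  t=1,j=0: stock 54.4000 → up 63.6480 (V=1.7264), down 36.9920 (V=11.3817). Price 2.4211; hedge Δ=-0.3622, bond B=22.1259.
  t=1,j=1: stock 93.6000 → up 109.5120 (V=0.0834), down 63.6480 (V=1.7264). Price 0.2241; hedge Δ=-0.0358, bond B=3.5772.
  t=0,j=0: stock 80.0000 → up 93.6000 (V=0.2241), down 54.4000 (V=2.4211). Price 0.4003; hedge Δ=-0.0560, bond B=4.8839.
Each (Δ,B) replicates both successor values, so the strategy is self-financing and V0 is arbitrage-free.

(0,0): Delta=-0.0560 Bond=4.8839
(1,0): Delta=-0.3622 Bond=22.1259
(1,1): Delta=-0.0358 Bond=3.5772
(2,0): Delta=-1.0000 Bond=48.3737
(2,1): Delta=-0.3201 Bond=22.1000
(2,2): Delta=-0.0170 Bond=1.9504
(3,0): Delta=-1.0000 Bond=54.1786
(3,1): Delta=-1.0000 Bond=54.1786
(3,2): Delta=-0.2752 Bond=21.4080
(3,3): Delta=0.0000 Bond=0.0000
V0=0.4003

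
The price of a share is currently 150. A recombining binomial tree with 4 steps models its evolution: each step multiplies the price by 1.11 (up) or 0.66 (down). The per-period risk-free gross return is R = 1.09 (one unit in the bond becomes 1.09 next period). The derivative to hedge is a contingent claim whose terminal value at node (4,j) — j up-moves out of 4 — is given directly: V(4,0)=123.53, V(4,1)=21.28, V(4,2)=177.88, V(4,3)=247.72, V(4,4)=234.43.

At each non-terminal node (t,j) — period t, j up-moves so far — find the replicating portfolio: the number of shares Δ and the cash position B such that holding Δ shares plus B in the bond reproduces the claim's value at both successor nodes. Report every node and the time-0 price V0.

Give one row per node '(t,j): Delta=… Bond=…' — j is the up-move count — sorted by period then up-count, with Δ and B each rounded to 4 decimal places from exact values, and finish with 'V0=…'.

(0,0): Delta=-0.0253 Bond=170.8531
(1,0): Delta=1.4523 Bond=39.9448
(1,1): Delta=-0.0662 Bond=193.0338
(2,0): Delta=4.5273 Bond=-157.3793
(2,1): Delta=1.3672 Bond=52.8849
(2,2): Delta=-0.1058 Bond=217.7335
(3,0): Delta=-5.2690 Bond=250.9144
(3,1): Delta=4.7982 Bond=-191.1927
(3,2): Delta=1.2724 Bond=69.2183
(3,3): Delta=-0.1440 Bond=245.1486
V0=167.0520

The replicating-portfolio and risk-neutral prices coincide; use p* = (1.09−0.66)/(1.11−0.66) = 0.9556 for the latter.
Terminal values V(4,·): V(4,0)=123.5300, V(4,1)=21.2800, V(4,2)=177.8800, V(4,3)=247.7200, V(4,4)=234.4300
  t=3,j=0: stock 43.1244 → up 47.8681 (V=21.2800), down 28.4621 (V=123.5300). Price 23.6922; hedge Δ=-5.2690, bond B=250.9144.
  t=3,j=1: stock 72.5274 → up 80.5054 (V=177.8800), down 47.8681 (V=21.2800). Price 156.8073; hedge Δ=4.7982, bond B=-191.1927.
  t=3,j=2: stock 121.9779 → up 135.3955 (V=247.7200), down 80.5054 (V=177.8800). Price 224.4183; hedge Δ=1.2724, bond B=69.2183.
  t=3,j=3: stock 205.1447 → up 227.7106 (V=234.4300), down 135.3955 (V=247.7200). Price 215.6153; hedge Δ=-0.1440, bond B=245.1486.
  t=2,j=0: stock 65.3400 → up 72.5274 (V=156.8073), down 43.1244 (V=23.6922). Price 138.4322; hedge Δ=4.5273, bond B=-157.3793.
  t=2,j=1: stock 109.8900 → up 121.9779 (V=224.4183), down 72.5274 (V=156.8073). Price 203.1316; hedge Δ=1.3672, bond B=52.8849.
  t=2,j=2: stock 184.8150 → up 205.1447 (V=215.6153), down 121.9779 (V=224.4183). Price 198.1711; hedge Δ=-0.1058, bond B=217.7335.
  t=1,j=0: stock 99.0000 → up 109.8900 (V=203.1316), down 65.3400 (V=138.4322). Price 183.7211; hedge Δ=1.4523, bond B=39.9448.
  t=1,j=1: stock 166.5000 → up 184.8150 (V=198.1711), down 109.8900 (V=203.1316). Price 182.0106; hedge Δ=-0.0662, bond B=193.0338.
  t=0,j=0: stock 150.0000 → up 166.5000 (V=182.0106), down 99.0000 (V=183.7211). Price 167.0520; hedge Δ=-0.0253, bond B=170.8531.
Check: Δ(0,0)·S0 + B(0,0) = 167.0520 = V0.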